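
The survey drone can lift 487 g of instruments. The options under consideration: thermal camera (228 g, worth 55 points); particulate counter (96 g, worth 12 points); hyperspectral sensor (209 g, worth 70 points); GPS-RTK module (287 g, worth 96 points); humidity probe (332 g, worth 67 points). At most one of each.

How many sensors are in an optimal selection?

The maximum data value within 487 g is 125.
thermal camera + hyperspectral sensor hits 125 at 437 g.
All optima have 2 sensors.

2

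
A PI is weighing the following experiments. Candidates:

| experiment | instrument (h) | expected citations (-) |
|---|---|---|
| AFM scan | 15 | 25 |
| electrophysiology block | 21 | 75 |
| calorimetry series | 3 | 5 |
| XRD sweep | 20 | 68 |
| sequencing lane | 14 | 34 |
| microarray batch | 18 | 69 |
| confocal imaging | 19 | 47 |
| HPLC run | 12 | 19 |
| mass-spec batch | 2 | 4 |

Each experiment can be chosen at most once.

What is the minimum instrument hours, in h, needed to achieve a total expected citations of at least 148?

41

Look for the lowest-instrument combination reaching 148.
Taking electrophysiology block + microarray batch + mass-spec batch gives 148 (≥ 148) for 41 h.
Any bundle with less than 41 h falls short of 148.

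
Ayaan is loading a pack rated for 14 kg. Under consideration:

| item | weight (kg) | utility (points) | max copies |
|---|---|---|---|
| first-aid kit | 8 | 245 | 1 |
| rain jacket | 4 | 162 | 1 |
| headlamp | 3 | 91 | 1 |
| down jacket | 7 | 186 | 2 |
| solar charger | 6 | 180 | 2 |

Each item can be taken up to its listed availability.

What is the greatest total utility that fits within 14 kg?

439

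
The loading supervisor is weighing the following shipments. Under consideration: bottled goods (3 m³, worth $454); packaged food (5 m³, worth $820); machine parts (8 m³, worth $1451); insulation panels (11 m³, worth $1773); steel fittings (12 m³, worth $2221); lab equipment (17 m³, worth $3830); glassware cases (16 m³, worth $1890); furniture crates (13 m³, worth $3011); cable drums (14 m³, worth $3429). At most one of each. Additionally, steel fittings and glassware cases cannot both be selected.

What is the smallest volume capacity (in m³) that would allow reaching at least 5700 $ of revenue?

27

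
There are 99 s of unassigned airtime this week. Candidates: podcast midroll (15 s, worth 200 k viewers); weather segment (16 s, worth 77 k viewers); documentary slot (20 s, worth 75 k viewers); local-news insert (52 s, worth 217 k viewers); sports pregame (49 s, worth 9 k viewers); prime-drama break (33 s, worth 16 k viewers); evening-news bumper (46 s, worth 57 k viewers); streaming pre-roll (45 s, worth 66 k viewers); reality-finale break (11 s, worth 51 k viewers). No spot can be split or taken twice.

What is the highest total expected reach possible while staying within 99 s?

545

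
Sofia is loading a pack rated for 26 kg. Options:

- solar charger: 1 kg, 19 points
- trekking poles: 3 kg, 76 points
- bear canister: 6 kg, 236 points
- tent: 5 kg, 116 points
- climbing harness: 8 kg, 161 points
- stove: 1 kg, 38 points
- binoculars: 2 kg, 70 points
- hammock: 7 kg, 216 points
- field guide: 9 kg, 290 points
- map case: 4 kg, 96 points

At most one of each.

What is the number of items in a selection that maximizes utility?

6

The maximum utility within 26 kg is 869.
solar charger + bear canister + stove + binoculars + hammock + field guide hits 869 at 26 kg.
Every optimal selection uses 6 items.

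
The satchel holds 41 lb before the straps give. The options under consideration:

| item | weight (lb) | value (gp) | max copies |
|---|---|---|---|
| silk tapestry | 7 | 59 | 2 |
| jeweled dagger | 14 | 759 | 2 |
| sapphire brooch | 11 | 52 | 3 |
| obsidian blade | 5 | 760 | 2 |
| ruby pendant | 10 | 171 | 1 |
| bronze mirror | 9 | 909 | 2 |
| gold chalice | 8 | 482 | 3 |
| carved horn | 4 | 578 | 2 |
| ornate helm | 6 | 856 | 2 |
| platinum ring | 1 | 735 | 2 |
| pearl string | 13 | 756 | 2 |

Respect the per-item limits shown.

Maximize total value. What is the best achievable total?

Ranking by ratio (value/lb): platinum ring 735.00, obsidian blade 152.00, carved horn 144.50.
2×obsidian blade + bronze mirror + 2×carved horn + 2×ornate helm + 2×platinum ring uses 41 of the 41 lb and totals 6767.
That's the maximum — no swap from here does better than 6767.

6767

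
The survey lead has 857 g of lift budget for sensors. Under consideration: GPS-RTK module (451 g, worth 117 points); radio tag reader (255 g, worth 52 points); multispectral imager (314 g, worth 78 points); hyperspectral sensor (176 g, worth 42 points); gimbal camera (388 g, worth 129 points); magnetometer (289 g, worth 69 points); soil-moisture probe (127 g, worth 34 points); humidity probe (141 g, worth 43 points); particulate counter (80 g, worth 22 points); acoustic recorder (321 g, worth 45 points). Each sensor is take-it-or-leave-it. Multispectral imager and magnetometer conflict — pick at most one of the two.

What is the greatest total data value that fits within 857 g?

250

Density check — gimbal camera 0.33, humidity probe 0.30, particulate counter 0.28 are the best per g.
Greedy by ratio would take gimbal camera + soil-moisture probe + humidity probe + particulate counter: 736 g used, total 228.
Replace soil-moisture probe and particulate counter with multispectral imager: the trade gains 22 net, giving 250 at 843 g.
The closest alternative, hyperspectral sensor + gimbal camera + soil-moisture probe + humidity probe, reaches only 248.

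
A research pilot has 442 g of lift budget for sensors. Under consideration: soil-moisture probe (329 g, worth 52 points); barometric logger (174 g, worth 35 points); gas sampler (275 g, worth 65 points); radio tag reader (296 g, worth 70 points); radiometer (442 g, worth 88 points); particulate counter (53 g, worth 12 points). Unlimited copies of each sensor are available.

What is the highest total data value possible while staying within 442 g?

101

Filling by ratio: radio tag reader + 2×particulate counter for 94, with 40 g left unused.
Replace radio tag reader with gas sampler + particulate counter: the trade gains 7 net, giving 101 at 434 g.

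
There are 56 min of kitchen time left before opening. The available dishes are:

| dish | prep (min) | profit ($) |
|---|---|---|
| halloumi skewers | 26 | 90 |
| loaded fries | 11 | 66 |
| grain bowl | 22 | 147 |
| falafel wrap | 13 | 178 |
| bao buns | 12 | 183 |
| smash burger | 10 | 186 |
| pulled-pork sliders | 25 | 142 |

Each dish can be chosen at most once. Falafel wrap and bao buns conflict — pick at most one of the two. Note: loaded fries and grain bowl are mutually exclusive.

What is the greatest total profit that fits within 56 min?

516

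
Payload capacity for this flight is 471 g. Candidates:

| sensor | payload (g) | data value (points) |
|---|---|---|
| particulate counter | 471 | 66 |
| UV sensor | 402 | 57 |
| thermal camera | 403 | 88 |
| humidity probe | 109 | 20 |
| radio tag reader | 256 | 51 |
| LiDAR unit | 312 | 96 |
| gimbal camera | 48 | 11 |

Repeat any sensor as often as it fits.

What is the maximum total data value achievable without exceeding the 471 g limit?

129

By data value per g: LiDAR unit 0.31, gimbal camera 0.23, thermal camera 0.22, radio tag reader 0.20 lead.
LiDAR unit + 3×gimbal camera uses 456 of the 471 g and totals 129.
Nothing else within 471 g beats 129.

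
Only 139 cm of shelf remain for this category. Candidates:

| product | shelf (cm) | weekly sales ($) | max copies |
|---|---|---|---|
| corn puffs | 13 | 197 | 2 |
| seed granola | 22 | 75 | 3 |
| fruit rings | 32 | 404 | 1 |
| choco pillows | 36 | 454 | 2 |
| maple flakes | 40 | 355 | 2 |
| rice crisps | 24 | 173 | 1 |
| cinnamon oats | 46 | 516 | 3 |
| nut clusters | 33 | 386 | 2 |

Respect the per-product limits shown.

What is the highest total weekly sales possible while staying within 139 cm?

1706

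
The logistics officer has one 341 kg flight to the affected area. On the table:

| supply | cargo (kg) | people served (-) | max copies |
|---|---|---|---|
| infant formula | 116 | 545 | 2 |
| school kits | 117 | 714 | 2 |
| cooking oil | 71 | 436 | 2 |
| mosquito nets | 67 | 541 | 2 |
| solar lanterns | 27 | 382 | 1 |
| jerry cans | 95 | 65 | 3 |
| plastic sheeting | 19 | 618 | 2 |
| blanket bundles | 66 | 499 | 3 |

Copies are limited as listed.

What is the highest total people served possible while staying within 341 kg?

Density check — plastic sheeting 32.53, solar lanterns 14.15, mosquito nets 8.07 are the best per kg.
2×mosquito nets + solar lanterns + 2×plastic sheeting + 2×blanket bundles uses 331 of the 341 kg and totals 3698.
Every other selection either busts 341 kg or exceeds an availability limit or fails to beat 3698.

3698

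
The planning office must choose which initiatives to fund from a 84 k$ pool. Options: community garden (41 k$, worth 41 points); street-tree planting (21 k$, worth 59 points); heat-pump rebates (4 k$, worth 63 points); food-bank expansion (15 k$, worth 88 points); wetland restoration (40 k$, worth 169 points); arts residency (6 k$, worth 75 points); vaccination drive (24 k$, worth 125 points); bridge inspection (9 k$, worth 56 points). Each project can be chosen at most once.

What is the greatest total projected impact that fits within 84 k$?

A density-first pass picks street-tree planting + heat-pump rebates + food-bank expansion + arts residency + vaccination drive + bridge inspection — 466 at 79 k$.
Replace street-tree planting and food-bank expansion with wetland restoration: the trade gains 22 net, giving 488 at 83 k$.
The closest alternative, street-tree planting + heat-pump rebates + food-bank expansion + arts residency + vaccination drive + bridge inspection, reaches only 466.

488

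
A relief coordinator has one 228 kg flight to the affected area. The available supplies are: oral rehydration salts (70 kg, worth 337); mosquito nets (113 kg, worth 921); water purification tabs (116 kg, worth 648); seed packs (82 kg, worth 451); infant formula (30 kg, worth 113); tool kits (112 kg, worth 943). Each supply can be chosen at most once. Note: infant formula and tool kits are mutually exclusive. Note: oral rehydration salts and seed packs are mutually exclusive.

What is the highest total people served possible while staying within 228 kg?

The ratio ordering already packs tightly: mosquito nets + tool kits, 225 kg, 1864.
Next best is water purification tabs + tool kits at 1591 (228 kg) — short by 273.

1864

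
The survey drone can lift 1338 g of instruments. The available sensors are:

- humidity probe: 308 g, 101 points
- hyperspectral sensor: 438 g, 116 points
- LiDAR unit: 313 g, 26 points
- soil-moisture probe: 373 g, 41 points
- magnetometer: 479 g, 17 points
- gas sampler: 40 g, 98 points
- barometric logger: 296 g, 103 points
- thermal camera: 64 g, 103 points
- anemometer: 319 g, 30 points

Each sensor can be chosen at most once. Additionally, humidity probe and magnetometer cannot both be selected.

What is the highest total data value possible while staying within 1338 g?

521

Taking humidity probe + hyperspectral sensor + gas sampler + barometric logger + thermal camera: 1146 g used, 521 in data value.
Runner-up hyperspectral sensor + soil-moisture probe + gas sampler + barometric logger + thermal camera tops out at 461.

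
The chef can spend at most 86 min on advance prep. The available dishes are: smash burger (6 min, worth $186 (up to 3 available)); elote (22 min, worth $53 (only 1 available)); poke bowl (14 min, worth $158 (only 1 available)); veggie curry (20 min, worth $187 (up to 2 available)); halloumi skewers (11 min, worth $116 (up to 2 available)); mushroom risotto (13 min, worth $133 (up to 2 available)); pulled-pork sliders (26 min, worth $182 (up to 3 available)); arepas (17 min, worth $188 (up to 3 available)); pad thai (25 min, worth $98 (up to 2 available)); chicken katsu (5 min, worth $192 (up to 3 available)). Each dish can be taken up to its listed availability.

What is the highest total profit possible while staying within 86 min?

1712

Ranking by ratio (profit/min): chicken katsu 38.40, smash burger 31.00, poke bowl 11.29, arepas 11.06.
Filling by ratio: 3×smash burger + poke bowl + 2×arepas + 3×chicken katsu for 1668, with 5 min left unused.
Replace arepas with 2×halloumi skewers: the trade gains 44 net, giving 1712 at 86 min.
That's the maximum — no swap from here does better than 1712.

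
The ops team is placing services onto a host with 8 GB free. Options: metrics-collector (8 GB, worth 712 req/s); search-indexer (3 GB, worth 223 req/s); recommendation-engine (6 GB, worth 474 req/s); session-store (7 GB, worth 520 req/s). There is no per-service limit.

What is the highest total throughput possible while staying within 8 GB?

The ratio ordering already packs tightly: metrics-collector, 8 GB, 712.
No other feasible combination exceeds 712.

712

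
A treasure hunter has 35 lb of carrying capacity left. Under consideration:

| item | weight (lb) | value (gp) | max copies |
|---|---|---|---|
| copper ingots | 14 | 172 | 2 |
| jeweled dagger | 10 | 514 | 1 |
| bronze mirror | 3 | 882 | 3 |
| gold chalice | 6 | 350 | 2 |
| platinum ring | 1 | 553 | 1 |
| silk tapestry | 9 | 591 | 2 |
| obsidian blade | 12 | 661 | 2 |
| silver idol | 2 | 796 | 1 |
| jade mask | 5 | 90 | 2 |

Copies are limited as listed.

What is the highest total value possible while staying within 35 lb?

Greedy by ratio would take 3×bronze mirror + platinum ring + 2×silk tapestry + silver idol + jade mask: 35 lb used, total 5267.
Replace silk tapestry and jade mask with 2×gold chalice: the trade gains 19 net, giving 5286 at 33 lb.
The spare 2 lb is too small for any remaining item, and no exchange beats 5286.

5286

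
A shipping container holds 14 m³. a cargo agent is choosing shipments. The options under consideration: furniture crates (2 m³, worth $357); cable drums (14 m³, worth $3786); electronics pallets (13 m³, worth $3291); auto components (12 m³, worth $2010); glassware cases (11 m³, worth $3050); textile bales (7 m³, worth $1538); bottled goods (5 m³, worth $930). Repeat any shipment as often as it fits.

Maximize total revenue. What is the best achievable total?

3786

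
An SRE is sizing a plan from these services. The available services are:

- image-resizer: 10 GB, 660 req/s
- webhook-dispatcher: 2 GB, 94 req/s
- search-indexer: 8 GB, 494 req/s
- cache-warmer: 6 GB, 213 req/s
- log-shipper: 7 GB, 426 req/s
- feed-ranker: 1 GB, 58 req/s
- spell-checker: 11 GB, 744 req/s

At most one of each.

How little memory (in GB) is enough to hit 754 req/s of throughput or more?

Need the lightest bundle worth ≥ 754.
Taking image-resizer + webhook-dispatcher gives 754 (≥ 754) for 12 GB.
Below 12 GB the best achievable stays under 754.

12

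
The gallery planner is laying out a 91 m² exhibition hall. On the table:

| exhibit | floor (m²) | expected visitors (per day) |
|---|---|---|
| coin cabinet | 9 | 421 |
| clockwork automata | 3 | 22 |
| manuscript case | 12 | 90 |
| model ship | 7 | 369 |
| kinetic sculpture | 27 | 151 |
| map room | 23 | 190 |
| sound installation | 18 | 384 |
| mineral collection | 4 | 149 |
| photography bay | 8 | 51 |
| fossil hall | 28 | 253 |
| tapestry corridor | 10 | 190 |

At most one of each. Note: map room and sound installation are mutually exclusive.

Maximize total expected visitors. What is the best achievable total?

Ranking by ratio (expected visitors/m²): model ship 52.71, coin cabinet 46.78, mineral collection 37.25.
Best packing: coin cabinet + clockwork automata + manuscript case + model ship + sound installation + mineral collection + fossil hall + tapestry corridor — 91 m², 1878 total.
Nothing else feasible within 91 m² beats 1878.

1878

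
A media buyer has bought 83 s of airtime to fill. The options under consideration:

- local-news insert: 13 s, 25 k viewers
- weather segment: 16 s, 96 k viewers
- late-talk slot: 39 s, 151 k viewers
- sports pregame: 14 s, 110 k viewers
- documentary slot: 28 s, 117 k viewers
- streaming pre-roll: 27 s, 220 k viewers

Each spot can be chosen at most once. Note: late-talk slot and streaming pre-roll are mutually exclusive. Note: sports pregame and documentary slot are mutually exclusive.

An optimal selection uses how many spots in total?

The maximum expected reach within 83 s is 451.
For example local-news insert + weather segment + sports pregame + streaming pre-roll achieves it, using 70 s.
All optima have 4 spots.

4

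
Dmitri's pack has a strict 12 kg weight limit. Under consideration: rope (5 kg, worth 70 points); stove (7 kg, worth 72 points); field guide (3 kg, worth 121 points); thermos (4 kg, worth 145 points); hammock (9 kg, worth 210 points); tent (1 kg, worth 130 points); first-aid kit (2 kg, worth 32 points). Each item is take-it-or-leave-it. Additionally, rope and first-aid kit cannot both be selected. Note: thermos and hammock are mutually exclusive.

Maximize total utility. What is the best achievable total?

428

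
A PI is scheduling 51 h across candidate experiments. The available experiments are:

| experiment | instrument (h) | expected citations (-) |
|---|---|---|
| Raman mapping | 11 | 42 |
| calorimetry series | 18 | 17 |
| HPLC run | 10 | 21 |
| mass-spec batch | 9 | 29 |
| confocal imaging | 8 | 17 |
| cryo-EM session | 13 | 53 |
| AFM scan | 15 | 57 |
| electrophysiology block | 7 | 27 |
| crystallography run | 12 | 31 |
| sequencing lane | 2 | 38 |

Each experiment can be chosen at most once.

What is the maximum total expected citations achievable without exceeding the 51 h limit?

219

Greedy by ratio would take Raman mapping + cryo-EM session + AFM scan + electrophysiology block + sequencing lane: 48 h used, total 217.
The 7 h tied up in electrophysiology block is better spent on mass-spec batch — total rises to 219 (50 h).
Runner-up Raman mapping + cryo-EM session + AFM scan + electrophysiology block + sequencing lane tops out at 217.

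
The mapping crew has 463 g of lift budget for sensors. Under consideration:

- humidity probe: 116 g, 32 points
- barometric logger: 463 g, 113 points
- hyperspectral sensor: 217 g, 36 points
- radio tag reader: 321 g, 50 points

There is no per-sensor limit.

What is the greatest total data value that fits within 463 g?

113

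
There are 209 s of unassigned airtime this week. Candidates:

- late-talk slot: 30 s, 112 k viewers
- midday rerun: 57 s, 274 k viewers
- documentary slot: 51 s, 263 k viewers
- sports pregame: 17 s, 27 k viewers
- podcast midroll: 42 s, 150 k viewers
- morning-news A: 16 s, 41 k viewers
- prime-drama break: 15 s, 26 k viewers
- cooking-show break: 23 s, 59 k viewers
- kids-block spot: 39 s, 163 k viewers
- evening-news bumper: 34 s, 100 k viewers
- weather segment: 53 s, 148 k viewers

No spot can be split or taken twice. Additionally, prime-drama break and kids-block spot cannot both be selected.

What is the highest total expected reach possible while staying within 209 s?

891

Density check — documentary slot 5.16, midday rerun 4.81, kids-block spot 4.18 are the best per s.
A density-first pass picks late-talk slot + midday rerun + documentary slot + cooking-show break + kids-block spot — 871 at 200 s.
Replace late-talk slot and cooking-show break with podcast midroll + morning-news A: the trade gains 20 net, giving 891 at 205 s.
Next best is midday rerun + documentary slot + sports pregame + podcast midroll + kids-block spot at 877 (206 s) — short by 14.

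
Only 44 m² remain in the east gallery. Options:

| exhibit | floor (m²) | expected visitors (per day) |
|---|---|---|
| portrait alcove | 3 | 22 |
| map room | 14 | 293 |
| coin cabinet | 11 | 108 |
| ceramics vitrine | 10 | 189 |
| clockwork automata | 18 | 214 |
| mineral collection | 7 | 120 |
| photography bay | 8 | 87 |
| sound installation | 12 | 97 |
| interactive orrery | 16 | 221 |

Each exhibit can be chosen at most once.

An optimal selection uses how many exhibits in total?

Optimal total is 725.
One optimal bundle: portrait alcove + map room + ceramics vitrine + interactive orrery (43 m²).
Any selection reaching 725 contains exactly 4 exhibits.

4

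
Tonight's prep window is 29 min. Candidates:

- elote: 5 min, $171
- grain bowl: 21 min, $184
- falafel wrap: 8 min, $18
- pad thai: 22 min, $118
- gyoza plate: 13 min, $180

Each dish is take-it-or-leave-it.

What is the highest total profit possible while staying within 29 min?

369

Density check — elote 34.20, gyoza plate 13.85, grain bowl 8.76 are the best per min.
Best packing: elote + falafel wrap + gyoza plate — 26 min, 369 total.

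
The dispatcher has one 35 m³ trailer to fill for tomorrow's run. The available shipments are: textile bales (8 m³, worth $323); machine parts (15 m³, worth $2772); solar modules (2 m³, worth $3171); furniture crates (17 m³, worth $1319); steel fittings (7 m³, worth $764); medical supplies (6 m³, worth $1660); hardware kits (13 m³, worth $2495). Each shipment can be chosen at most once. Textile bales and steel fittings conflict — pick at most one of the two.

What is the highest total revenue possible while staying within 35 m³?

Taking the top-ratio shipments first gives solar modules + steel fittings + medical supplies + hardware kits for 8090 (28 m³).
The 13 m³ tied up in steel fittings and medical supplies is better spent on machine parts — total rises to 8438 (30 m³).
The closest alternative, machine parts + solar modules + steel fittings + medical supplies, reaches only 8367.

8438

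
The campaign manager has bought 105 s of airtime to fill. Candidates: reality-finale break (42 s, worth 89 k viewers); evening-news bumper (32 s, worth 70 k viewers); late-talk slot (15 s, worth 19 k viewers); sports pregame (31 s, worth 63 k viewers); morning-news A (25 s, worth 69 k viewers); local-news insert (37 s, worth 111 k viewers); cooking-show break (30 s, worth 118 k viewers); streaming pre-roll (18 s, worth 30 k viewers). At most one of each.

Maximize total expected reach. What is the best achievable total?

Taking the top-ratio spots first gives morning-news A + local-news insert + cooking-show break for 298 (92 s).
Replace morning-news A with evening-news bumper: the trade gains 1 net, giving 299 at 99 s.

299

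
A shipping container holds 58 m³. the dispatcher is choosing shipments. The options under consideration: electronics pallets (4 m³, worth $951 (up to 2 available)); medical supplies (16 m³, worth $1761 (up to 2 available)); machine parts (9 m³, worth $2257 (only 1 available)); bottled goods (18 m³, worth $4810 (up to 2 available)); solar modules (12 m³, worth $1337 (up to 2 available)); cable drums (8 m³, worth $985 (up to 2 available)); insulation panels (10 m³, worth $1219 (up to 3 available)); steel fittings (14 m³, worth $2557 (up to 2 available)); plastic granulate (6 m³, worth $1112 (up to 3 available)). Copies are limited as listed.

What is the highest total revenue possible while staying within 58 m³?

14101

Greedy by ratio would take 2×electronics pallets + machine parts + 2×bottled goods: 53 m³ used, total 13779.
The 8 m³ tied up in 2×electronics pallets is better spent on 2×plastic granulate — total rises to 14101 (57 m³).
That's the maximum — no swap from here does better than 14101.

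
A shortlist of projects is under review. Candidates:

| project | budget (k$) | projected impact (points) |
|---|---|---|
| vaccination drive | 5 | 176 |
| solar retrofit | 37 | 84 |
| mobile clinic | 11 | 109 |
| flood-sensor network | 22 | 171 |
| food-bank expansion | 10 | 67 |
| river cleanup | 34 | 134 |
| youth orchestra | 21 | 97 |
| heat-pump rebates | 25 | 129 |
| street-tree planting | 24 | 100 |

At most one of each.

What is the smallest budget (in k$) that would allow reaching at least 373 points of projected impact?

37

Look for the lowest-budget combination reaching 373.
vaccination drive + flood-sensor network + food-bank expansion reaches 414 using 37 k$.
No combination under 37 k$ hits 373.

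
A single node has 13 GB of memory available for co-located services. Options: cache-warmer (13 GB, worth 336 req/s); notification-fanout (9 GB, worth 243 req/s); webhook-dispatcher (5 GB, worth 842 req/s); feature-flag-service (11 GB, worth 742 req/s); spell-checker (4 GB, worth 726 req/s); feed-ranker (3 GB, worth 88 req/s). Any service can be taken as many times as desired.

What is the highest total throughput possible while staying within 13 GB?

2294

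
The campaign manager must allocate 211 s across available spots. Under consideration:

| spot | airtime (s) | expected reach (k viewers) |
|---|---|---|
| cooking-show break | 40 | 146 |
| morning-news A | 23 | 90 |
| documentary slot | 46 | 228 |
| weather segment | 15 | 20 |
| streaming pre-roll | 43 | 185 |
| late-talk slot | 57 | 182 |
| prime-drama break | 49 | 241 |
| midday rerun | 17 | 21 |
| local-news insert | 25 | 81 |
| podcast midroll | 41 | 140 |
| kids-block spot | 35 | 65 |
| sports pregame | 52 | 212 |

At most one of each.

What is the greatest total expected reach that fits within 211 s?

917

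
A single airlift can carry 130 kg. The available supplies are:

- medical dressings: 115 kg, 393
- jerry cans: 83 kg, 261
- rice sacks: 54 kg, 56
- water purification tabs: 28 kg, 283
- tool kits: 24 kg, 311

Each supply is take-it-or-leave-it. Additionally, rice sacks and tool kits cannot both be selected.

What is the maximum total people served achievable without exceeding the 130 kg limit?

Ranking by ratio (people served/kg): tool kits 12.96, water purification tabs 10.11, medical dressings 3.42, jerry cans 3.14.
Taking water purification tabs + tool kits: 52 kg used, 594 in people served.
Runner-up jerry cans + tool kits tops out at 572.

594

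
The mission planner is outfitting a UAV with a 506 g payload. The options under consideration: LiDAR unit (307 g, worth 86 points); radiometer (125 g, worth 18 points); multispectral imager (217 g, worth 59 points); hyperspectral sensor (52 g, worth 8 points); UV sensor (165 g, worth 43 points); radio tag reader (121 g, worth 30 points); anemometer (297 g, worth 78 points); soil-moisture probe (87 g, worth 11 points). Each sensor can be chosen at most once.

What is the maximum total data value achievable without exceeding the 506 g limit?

By data value per g: LiDAR unit 0.28, multispectral imager 0.27, anemometer 0.26, UV sensor 0.26 lead.
The ratio heuristic lands on LiDAR unit + UV sensor (129) but leaves 34 g idle.
Replace LiDAR unit with multispectral imager + radio tag reader: the trade gains 3 net, giving 132 at 503 g.

132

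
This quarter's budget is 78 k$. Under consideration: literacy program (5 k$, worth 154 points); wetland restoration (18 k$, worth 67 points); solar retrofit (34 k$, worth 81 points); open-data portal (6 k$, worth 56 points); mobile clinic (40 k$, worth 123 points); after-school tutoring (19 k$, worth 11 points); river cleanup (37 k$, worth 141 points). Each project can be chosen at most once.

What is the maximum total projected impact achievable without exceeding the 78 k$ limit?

418

Best packing: literacy program + wetland restoration + open-data portal + river cleanup — 66 k$, 418 total.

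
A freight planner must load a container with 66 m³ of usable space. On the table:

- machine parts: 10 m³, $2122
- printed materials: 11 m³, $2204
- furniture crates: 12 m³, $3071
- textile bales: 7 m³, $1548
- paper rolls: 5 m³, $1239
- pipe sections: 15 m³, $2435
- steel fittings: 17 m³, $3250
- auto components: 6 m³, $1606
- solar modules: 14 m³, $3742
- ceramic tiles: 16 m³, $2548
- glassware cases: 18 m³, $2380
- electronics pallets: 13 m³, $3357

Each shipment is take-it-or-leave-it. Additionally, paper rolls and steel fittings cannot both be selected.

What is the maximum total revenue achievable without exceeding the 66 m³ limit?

16102

Density check — auto components 267.67, solar modules 267.29, electronics pallets 258.23 are the best per m³.
Taking the top-ratio shipments first gives furniture crates + textile bales + paper rolls + auto components + solar modules + electronics pallets for 14563 (57 m³).
Dropping textile bales and paper rolls frees 12 m³; slotting in machine parts + printed materials (21 m³) lifts the total to 16102 at 66 m³.
That's the maximum — no feasible swap from here does better than 16102.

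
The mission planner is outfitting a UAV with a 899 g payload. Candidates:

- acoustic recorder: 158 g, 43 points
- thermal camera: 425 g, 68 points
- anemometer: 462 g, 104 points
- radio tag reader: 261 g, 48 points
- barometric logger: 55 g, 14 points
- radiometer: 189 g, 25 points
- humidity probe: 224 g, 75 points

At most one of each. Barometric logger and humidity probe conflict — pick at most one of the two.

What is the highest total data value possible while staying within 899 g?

222

Density check — humidity probe 0.33, acoustic recorder 0.27, barometric logger 0.25, anemometer 0.23 are the best per g.
Taking acoustic recorder + anemometer + humidity probe: 844 g used, 222 in data value.
Next best is anemometer + radiometer + humidity probe at 204 (875 g) — short by 18.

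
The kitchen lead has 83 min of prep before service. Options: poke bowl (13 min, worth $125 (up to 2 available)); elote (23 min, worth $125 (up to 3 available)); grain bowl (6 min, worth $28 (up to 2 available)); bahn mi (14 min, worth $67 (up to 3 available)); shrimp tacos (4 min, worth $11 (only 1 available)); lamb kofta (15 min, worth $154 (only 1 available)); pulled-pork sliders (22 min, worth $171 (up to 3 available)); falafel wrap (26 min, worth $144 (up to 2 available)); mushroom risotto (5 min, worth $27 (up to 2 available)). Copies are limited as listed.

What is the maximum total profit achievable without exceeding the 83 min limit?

676

Ranking by ratio (profit/min): lamb kofta 10.27, poke bowl 9.62, pulled-pork sliders 7.77, falafel wrap 5.54.
Greedy by ratio would take 2×poke bowl + grain bowl + shrimp tacos + lamb kofta + pulled-pork sliders + 2×mushroom risotto: 83 min used, total 668.
Dropping poke bowl and shrimp tacos and mushroom risotto frees 22 min; slotting in pulled-pork sliders (22 min) lifts the total to 676 at 83 min.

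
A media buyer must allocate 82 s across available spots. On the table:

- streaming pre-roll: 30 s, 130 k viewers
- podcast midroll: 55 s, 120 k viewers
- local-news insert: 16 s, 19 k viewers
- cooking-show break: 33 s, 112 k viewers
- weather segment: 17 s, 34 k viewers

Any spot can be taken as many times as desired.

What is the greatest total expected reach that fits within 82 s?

Density check — streaming pre-roll 4.33, cooking-show break 3.39, podcast midroll 2.18, weather segment 2.00 are the best per s.
2×streaming pre-roll + weather segment uses 77 of the 82 s and totals 294.
Every other selection either busts 82 s or fails to beat 294.

294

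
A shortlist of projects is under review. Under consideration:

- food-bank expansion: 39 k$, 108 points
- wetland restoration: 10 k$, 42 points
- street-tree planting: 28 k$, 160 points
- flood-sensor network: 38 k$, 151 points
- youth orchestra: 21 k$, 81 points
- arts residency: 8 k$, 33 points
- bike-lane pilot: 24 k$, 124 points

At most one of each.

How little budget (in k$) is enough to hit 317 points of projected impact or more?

Minimise k$ subject to total projected impact ≥ 317.
Taking street-tree planting + arts residency + bike-lane pilot gives 317 (≥ 317) for 60 k$.
No combination under 60 k$ hits 317.

60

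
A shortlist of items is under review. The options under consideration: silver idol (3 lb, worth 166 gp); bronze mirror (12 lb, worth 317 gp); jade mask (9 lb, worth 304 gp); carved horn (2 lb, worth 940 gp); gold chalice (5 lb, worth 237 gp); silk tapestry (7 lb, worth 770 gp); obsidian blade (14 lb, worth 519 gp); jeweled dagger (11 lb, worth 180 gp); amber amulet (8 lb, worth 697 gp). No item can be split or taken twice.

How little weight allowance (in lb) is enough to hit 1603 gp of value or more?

9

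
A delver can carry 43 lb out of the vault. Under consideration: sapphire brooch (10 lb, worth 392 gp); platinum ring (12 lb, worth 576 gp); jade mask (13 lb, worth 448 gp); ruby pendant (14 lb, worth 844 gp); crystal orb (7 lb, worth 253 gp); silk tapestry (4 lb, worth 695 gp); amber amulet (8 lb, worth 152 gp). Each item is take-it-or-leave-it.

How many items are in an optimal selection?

4

The maximum value within 43 lb is 2563.
One optimal bundle: platinum ring + jade mask + ruby pendant + silk tapestry (43 lb).
Every optimal selection uses 4 items.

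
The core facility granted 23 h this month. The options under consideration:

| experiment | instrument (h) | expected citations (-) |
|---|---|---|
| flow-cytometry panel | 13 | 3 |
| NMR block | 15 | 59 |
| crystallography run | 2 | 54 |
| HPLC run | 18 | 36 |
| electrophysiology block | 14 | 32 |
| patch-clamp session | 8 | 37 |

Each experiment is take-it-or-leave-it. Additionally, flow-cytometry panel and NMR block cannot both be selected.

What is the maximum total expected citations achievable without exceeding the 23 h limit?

113

Greedy by ratio would take flow-cytometry panel + crystallography run + patch-clamp session: 23 h used, total 94.
Replace flow-cytometry panel and patch-clamp session with NMR block: the trade gains 19 net, giving 113 at 17 h.
Every other selection either busts 23 h or breaks a pairing rule or fails to beat 113.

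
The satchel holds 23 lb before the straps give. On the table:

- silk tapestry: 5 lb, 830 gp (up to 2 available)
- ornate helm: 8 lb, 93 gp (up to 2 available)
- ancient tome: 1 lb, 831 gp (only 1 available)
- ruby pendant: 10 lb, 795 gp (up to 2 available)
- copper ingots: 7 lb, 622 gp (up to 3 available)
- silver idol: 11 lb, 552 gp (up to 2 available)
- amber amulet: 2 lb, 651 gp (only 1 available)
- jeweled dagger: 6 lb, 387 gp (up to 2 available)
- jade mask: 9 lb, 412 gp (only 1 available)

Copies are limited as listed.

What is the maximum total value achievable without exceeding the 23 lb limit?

3937

Density check — ancient tome 831.00, amber amulet 325.50, silk tapestry 166.00, copper ingots 88.86 are the best per lb.
Taking the top-ratio items first gives 2×silk tapestry + ancient tome + copper ingots + amber amulet for 3764 (20 lb).
Replace copper ingots with ruby pendant: the trade gains 173 net, giving 3937 at 23 lb.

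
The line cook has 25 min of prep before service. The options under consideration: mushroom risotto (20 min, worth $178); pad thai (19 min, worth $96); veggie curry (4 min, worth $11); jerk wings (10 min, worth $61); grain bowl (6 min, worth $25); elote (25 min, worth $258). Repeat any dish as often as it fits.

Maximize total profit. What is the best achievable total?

The ratio ordering already packs tightly: elote, 25 min, 258.

258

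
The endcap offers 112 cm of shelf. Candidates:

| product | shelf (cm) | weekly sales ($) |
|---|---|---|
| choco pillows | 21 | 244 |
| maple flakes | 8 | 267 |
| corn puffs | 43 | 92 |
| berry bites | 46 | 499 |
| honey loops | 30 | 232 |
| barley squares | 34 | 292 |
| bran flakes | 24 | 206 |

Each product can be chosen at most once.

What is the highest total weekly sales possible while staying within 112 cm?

1302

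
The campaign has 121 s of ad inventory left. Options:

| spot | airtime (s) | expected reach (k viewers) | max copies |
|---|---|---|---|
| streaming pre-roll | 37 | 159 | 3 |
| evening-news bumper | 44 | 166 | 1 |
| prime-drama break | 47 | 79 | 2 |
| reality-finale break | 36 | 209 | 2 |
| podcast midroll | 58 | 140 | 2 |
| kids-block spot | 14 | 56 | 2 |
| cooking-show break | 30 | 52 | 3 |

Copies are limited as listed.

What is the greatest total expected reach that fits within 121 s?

Filling by ratio: streaming pre-roll + 2×reality-finale break for 577, with 12 s left unused.
The 37 s tied up in streaming pre-roll is better spent on evening-news bumper — total rises to 584 (116 s).
The spare 5 s is too small for any remaining spot, and no exchange beats 584.

584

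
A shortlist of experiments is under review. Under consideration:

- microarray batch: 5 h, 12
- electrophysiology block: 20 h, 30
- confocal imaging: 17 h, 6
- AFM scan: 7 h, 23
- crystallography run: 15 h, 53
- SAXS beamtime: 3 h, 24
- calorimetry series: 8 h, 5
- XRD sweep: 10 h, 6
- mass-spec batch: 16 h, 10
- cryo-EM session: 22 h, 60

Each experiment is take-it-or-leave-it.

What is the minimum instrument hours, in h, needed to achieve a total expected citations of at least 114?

Minimise h subject to total expected citations ≥ 114.
Taking microarray batch + AFM scan + SAXS beamtime + cryo-EM session gives 119 (≥ 114) for 37 h.
Below 37 h the best achievable stays under 114.

37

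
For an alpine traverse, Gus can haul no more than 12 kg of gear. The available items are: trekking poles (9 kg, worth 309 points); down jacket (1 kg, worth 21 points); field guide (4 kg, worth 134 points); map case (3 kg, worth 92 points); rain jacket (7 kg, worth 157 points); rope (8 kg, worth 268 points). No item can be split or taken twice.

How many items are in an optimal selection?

Best achievable utility is 402.
For example field guide + rope achieves it, using 12 kg.
Any selection reaching 402 contains exactly 2 items.

2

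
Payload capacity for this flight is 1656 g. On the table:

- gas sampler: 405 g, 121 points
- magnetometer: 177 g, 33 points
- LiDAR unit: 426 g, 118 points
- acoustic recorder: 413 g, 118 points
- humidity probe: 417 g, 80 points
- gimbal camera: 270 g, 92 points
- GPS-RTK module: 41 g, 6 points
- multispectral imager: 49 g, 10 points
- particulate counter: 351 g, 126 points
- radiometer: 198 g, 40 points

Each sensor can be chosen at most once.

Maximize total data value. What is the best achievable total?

The ratio heuristic lands on gas sampler + acoustic recorder + gimbal camera + GPS-RTK module + multispectral imager + particulate counter (473) but leaves 127 g idle.
But gas sampler + LiDAR unit + gimbal camera + particulate counter + radiometer fits in 1650 g and reaches 497.
Nothing else within 1656 g beats 497.

497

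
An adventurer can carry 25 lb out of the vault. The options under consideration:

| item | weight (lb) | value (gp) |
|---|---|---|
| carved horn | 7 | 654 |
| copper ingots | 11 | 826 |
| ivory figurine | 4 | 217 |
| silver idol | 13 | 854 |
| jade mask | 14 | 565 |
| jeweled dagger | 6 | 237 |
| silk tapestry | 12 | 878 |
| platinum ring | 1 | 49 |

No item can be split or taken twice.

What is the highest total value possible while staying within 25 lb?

Ranking by ratio (value/lb): carved horn 93.43, copper ingots 75.09, silk tapestry 73.17, silver idol 65.69.
Greedy by ratio would take carved horn + copper ingots + ivory figurine + platinum ring: 23 lb used, total 1746.
Replace copper ingots with silk tapestry: the trade gains 52 net, giving 1798 at 24 lb.

1798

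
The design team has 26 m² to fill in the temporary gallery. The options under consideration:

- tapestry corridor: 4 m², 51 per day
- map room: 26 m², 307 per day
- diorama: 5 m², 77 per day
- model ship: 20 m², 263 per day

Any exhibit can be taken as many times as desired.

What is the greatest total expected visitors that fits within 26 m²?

Density check — diorama 15.40, model ship 13.15, tapestry corridor 12.75, map room 11.81 are the best per m².
Taking 5×diorama: 25 m² used, 385 in expected visitors.

385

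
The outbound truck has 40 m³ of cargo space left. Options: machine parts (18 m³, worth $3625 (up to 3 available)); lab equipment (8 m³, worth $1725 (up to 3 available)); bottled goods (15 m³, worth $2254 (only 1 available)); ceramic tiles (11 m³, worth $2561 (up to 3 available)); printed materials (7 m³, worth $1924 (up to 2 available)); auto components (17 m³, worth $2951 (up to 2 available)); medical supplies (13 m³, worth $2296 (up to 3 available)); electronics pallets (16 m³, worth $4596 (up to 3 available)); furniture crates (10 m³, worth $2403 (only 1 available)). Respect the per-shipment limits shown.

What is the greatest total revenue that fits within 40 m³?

Taking printed materials + 2×electronics pallets: 39 m³ used, 11116 in revenue.
Every other selection either busts 40 m³ or exceeds an availability limit or fails to beat 11116.

11116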